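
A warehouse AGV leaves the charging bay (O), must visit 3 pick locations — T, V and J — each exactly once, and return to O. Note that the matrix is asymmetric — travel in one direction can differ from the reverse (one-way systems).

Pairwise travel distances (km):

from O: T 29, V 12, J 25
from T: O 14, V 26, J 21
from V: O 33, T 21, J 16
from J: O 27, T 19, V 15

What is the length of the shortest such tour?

O → T → V → J → O: 29+26+16+27 = 98
O → T → J → V → O: 29+21+15+33 = 98
O → V → T → J → O: 12+21+21+27 = 81
O → V → J → T → O: 12+16+19+14 = 61
O → J → T → V → O: 25+19+26+33 = 103
O → J → V → T → O: 25+15+21+14 = 75
The minimum is 61.
One optimal route: O → V → J → T → O.

Minimum total distance: 61 km.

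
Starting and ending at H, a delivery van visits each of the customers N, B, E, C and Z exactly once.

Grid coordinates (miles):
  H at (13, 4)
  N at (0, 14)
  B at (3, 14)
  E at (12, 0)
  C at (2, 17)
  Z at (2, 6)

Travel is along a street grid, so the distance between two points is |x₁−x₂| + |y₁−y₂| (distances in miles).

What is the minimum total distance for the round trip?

H - N - B - E - C - Z - H: 23+3+23+27+11+13 = 100
H - N - B - E - Z - C - H: 23+3+23+16+11+24 = 100
H - N - B - C - E - Z - H: 23+3+4+27+16+13 = 86
H - N - B - C - Z - E - H: 23+3+4+11+16+5 = 62
H - N - B - Z - E - C - H: 23+3+9+16+27+24 = 102
H - N - B - Z - C - E - H: 23+3+9+11+27+5 = 78
H - N - E - B - C - Z - H: 23+26+23+4+11+13 = 100
H - N - E - B - Z - C - H: 23+26+23+9+11+24 = 116
H - N - E - C - B - Z - H: 23+26+27+4+9+13 = 102
H - N - E - C - Z - B - H: 23+26+27+11+9+20 = 116
H - N - E - Z - B - C - H: 23+26+16+9+4+24 = 102
H - N - E - Z - C - B - H: 23+26+16+11+4+20 = 100
H - N - C - B - E - Z - H: 23+5+4+23+16+13 = 84
H - N - C - B - Z - E - H: 23+5+4+9+16+5 = 62
… (46 more)
H - B - N - C - Z - E - H: 20+3+5+11+16+5 = 60  ← best
The minimum is 60.
One optimal route: H → B → N → C → Z → E → H (or its reverse).

60 miles — the shortest possible round trip.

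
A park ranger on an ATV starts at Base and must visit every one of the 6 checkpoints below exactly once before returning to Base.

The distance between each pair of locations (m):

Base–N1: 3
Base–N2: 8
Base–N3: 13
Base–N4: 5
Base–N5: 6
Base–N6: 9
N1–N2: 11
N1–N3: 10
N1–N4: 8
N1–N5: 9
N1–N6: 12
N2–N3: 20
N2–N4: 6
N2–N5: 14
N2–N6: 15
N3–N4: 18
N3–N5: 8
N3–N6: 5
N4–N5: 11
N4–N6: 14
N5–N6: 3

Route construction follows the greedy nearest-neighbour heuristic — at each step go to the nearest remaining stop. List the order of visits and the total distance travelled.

Total distance 52 m via the nearest-neighbour route Base → N1 → N4 → N2 → N5 → N6 → N3 → Base.

Base → [N1:3 / N4:5 / N5:6 / N2:8 / N6:9 / N3:13] → N1 (3)
N1 → [N4:8 / N5:9 / N3:10 / N2:11 / N6:12] → N4 (8)
N4 → [N2:6 / N5:11 / N6:14 / N3:18] → N2 (6)
N2 → [N5:14 / N6:15 / N3:20] → N5 (14)
N5 → [N6:3 / N3:8] → N6 (3)
N6 → [N3:5] → N3 (5)
Return N3→Base: 13.
Total = 3 + 8 + 6 + 14 + 3 + 5 + 13 = 52.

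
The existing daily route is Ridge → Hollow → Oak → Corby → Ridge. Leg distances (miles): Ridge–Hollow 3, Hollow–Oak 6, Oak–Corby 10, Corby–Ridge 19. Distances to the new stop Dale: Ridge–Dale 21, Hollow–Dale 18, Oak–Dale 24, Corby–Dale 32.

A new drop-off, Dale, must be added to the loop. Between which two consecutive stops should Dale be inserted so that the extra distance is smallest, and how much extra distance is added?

Insertion cost between consecutive stops i–j is d(i,Dale) + d(Dale,j) − d(i,j):
  between Ridge and Hollow: 21 + 18 − 3 = 36
  between Hollow and Oak: 18 + 24 − 6 = 36
  between Oak and Corby: 24 + 32 − 10 = 46
  between Corby and Ridge: 32 + 21 − 19 = 34
Cheapest insertion is between Corby and Ridge, adding 34.
New total = 38 + 34 = 72.

Minimum extra distance: 34 miles, inserting Dale between Corby and Ridge.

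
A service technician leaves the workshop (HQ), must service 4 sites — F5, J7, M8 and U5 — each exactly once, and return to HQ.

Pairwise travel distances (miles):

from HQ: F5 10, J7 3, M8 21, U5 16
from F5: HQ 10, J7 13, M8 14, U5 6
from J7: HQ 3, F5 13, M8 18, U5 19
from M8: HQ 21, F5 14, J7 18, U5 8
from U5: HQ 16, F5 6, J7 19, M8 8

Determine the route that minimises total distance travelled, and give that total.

There are 12 distinct closed tours to check (reversals are equivalent).
HQ→F5→J7→M8→U5→HQ: 10+13+18+8+16 = 65
HQ→F5→J7→U5→M8→HQ: 10+13+19+8+21 = 71
HQ→F5→M8→J7→U5→HQ: 10+14+18+19+16 = 77
HQ→F5→M8→U5→J7→HQ: 10+14+8+19+3 = 54
HQ→F5→U5→J7→M8→HQ: 10+6+19+18+21 = 74
HQ→F5→U5→M8→J7→HQ: 10+6+8+18+3 = 45
HQ→J7→F5→M8→U5→HQ: 3+13+14+8+16 = 54
HQ→J7→F5→U5→M8→HQ: 3+13+6+8+21 = 51
HQ→J7→M8→F5→U5→HQ: 3+18+14+6+16 = 57
HQ→J7→U5→F5→M8→HQ: 3+19+6+14+21 = 63
HQ→M8→F5→J7→U5→HQ: 21+14+13+19+16 = 83
HQ→M8→J7→F5→U5→HQ: 21+18+13+6+16 = 74
The minimum is 45.
One optimal route: HQ → F5 → U5 → M8 → J7 → HQ (or its reverse).

Shortest round trip = 45 miles.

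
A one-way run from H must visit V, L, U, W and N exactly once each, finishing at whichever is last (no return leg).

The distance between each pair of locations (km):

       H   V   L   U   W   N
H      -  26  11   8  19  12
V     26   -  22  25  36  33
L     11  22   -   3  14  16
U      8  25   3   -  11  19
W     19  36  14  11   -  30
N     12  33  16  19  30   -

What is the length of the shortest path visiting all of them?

There are 5! = 120 possible orderings.
H → V → L → U → W → N: 26+22+3+11+30 = 92
H → V → L → U → N → W: 26+22+3+19+30 = 100
H → V → L → W → U → N: 26+22+14+11+19 = 92
H → V → L → W → N → U: 26+22+14+30+19 = 111
H → V → L → N → U → W: 26+22+16+19+11 = 94
H → V → L → N → W → U: 26+22+16+30+11 = 105
H → V → U → L → W → N: 26+25+3+14+30 = 98
H → V → U → L → N → W: 26+25+3+16+30 = 100
H → V → U → W → L → N: 26+25+11+14+16 = 92
H → V → U → W → N → L: 26+25+11+30+16 = 108
H → V → U → N → L → W: 26+25+19+16+14 = 100
H → V → U → N → W → L: 26+25+19+30+14 = 114
H → V → W → L → U → N: 26+36+14+3+19 = 98
H → V → W → L → N → U: 26+36+14+16+19 = 111
… (106 more)
H → N → L → U → W → V: 12+16+3+11+36 = 78  ← best
The minimum is 78.
One shortest path: H → N → L → U → W → V.

78 km — the minimum one-way total.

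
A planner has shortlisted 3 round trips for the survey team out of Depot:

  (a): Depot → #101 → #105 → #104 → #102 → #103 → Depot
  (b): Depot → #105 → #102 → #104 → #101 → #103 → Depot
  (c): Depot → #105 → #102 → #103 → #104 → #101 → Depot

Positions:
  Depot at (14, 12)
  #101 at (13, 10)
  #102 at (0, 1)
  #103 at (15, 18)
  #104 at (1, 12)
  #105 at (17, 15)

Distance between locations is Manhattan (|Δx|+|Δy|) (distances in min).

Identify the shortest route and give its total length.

Shortest is (b), total 80 min.

(a): 3 + 9 + 19 + 12 + 32 + 7 = 82
(b): 6 + 31 + 12 + 14 + 10 + 7 = 80
(c): 6 + 31 + 32 + 20 + 14 + 3 = 106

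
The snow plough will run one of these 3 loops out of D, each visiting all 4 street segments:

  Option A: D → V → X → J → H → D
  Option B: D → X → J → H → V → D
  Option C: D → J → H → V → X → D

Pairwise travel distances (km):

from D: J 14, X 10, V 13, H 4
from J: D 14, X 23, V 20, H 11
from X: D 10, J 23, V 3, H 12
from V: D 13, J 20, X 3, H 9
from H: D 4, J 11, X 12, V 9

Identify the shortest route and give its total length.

47 km — Option C is the shortest.

Option A: 13 + 3 + 23 + 11 + 4 = 54
Option B: 10 + 23 + 11 + 9 + 13 = 66
Option C: 14 + 11 + 9 + 3 + 10 = 47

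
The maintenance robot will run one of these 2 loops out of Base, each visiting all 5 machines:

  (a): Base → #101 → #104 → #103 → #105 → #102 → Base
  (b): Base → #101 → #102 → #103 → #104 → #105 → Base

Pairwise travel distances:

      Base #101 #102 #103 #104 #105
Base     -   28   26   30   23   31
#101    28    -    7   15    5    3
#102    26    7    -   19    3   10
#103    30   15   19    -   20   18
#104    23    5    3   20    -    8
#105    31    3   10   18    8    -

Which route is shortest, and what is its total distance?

107 — (a) is the shortest.

(a): 28 + 5 + 20 + 18 + 10 + 26 = 107
(b): 28 + 7 + 19 + 20 + 8 + 31 = 113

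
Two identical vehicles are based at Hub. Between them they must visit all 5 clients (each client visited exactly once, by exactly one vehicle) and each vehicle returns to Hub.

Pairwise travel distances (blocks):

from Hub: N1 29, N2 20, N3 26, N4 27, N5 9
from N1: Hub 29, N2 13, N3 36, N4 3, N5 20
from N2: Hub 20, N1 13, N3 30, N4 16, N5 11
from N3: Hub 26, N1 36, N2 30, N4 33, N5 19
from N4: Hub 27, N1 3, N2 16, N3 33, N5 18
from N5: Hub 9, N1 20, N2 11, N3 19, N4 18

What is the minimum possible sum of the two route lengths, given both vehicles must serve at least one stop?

Try each way of splitting the stops between the two vehicles (each non-empty) and, for each split, find the best tour for each vehicle:
  {N1} + {N2, N3, N4, N5}: 58 + 95 = 153
  {N2} + {N1, N3, N4, N5}: 40 + 91 = 131
  {N1, N2} + {N3, N4, N5}: 62 + 86 = 148
  {N3} + {N1, N2, N4, N5}: 52 + 63 = 115
  {N1, N3} + {N2, N4, N5}: 91 + 63 = 154
  {N2, N3} + {N1, N4, N5}: 76 + 59 = 135
  … (15 splits in total)
  {N1, N2, N3, N4} + {N5}: 95 + 18 = 113  ← best
Best: vehicle 1 Hub → N2 → N1 → N4 → N3 → Hub = 95; vehicle 2 Hub → N5 → Hub = 18; combined 113.

113 blocks — the smallest possible combined total.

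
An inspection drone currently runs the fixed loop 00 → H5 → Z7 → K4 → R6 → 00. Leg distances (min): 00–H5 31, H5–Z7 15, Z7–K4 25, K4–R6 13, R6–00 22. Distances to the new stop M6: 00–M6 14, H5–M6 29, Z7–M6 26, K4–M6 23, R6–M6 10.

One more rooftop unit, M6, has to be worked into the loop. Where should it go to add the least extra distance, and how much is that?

Minimum extra distance: 2 min, inserting M6 between R6 and 00.

Insertion cost between consecutive stops i–j is d(i,M6) + d(M6,j) − d(i,j):
  between 00 and H5: 14 + 29 − 31 = 12
  between H5 and Z7: 29 + 26 − 15 = 40
  between Z7 and K4: 26 + 23 − 25 = 24
  between K4 and R6: 23 + 10 − 13 = 20
  between R6 and 00: 10 + 14 − 22 = 2
Cheapest insertion is between R6 and 00, adding 2.
New total = 106 + 2 = 108.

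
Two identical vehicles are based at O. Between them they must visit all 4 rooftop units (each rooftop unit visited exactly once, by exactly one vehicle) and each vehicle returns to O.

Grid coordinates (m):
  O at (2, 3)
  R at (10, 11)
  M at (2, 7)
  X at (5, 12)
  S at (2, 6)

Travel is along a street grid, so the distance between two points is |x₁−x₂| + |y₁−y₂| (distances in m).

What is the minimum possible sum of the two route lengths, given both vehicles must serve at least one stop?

There are 2^3 − 1 = 7 ways to divide the 4 stops into two non-empty groups. For each, the best each vehicle can do is its own shortest tour through its group:
  {R} + {M, X, S}: 32 + 24 = 56
  {M} + {R, X, S}: 8 + 34 = 42
  {R, M} + {X, S}: 32 + 24 = 56
  {X} + {R, M, S}: 24 + 32 = 56
  {R, X} + {M, S}: 34 + 8 = 42
  {M, X} + {R, S}: 24 + 32 = 56
  … (7 splits in total)
  {R, M, X} + {S}: 34 + 6 = 40  ← best
Best: vehicle 1 O → R → X → M → O = 34; vehicle 2 O → S → O = 6; combined 40.

Minimum combined distance: 40 m.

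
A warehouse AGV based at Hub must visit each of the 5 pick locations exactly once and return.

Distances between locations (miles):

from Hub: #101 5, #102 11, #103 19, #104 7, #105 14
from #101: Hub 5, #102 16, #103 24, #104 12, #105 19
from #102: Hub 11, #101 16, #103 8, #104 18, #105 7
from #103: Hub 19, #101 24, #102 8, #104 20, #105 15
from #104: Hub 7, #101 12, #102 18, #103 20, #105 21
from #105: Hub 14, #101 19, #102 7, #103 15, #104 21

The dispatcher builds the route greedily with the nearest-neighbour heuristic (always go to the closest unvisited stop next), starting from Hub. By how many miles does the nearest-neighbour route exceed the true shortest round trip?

10 miles longer than the optimal tour.

From Hub: #101=5, #104=7, #102=11, #105=14, #103=19 → choose #101 (5).
From #101: #104=12, #102=16, #105=19, #103=24 → choose #104 (12).
From #104: #102=18, #103=20, #105=21 → choose #102 (18).
From #102: #105=7, #103=8 → choose #105 (7).
From #105: #103=15 → choose #103 (15).
NN route Hub → #101 → #104 → #102 → #105 → #103 → Hub costs 76.
Optimal: Hub → #101 → #104 → #103 → #102 → #105 → Hub costs 66 (by enumerating all 60 distinct tours).
Excess = 76 − 66 = 10.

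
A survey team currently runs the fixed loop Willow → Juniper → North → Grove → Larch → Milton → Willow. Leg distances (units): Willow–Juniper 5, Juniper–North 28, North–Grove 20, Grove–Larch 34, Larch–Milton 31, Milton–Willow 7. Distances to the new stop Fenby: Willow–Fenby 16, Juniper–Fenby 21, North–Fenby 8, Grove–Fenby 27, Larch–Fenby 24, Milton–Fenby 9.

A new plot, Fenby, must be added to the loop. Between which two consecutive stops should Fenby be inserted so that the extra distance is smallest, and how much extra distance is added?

+1 — insert Fenby between Juniper and North.

Insertion cost between consecutive stops i–j is d(i,Fenby) + d(Fenby,j) − d(i,j):
  between Willow and Juniper: 16 + 21 − 5 = 32
  between Juniper and North: 21 + 8 − 28 = 1
  between North and Grove: 8 + 27 − 20 = 15
  between Grove and Larch: 27 + 24 − 34 = 17
  between Larch and Milton: 24 + 9 − 31 = 2
  between Milton and Willow: 9 + 16 − 7 = 18
Cheapest insertion is between Juniper and North, adding 1.
New total = 125 + 1 = 126.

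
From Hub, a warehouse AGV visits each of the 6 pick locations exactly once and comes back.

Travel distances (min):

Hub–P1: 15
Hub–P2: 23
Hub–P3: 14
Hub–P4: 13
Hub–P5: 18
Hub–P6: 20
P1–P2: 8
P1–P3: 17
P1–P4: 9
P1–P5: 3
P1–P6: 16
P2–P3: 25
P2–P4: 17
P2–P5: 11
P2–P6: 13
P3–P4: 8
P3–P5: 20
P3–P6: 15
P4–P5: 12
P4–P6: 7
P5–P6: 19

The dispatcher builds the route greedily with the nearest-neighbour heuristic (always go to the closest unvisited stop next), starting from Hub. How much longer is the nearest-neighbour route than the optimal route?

Hub: P4=13, P3=14, P1=15, P5=18, P6=20, P2=23 ⇒ P4
P4: P6=7, P3=8, P1=9, P5=12, P2=17 ⇒ P6
P6: P2=13, P3=15, P1=16, P5=19 ⇒ P2
P2: P1=8, P5=11, P3=25 ⇒ P1
P1: P5=3, P3=17 ⇒ P5
P5: P3=20 ⇒ P3
NN route Hub → P4 → P6 → P2 → P1 → P5 → P3 → Hub costs 78.
Optimal: Hub → P1 → P5 → P2 → P6 → P4 → P3 → Hub costs 71 (by enumerating all 360 distinct tours).
Excess = 78 − 71 = 7.

7 min longer than the optimal tour.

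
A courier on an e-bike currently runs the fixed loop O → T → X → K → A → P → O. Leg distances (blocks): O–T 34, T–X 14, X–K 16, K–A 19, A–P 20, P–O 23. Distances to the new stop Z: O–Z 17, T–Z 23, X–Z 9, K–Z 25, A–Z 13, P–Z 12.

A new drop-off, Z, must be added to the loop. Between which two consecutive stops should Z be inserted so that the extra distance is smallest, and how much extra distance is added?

Insertion cost between consecutive stops i–j is d(i,Z) + d(Z,j) − d(i,j):
  between O and T: 17 + 23 − 34 = 6
  between T and X: 23 + 9 − 14 = 18
  between X and K: 9 + 25 − 16 = 18
  between K and A: 25 + 13 − 19 = 19
  between A and P: 13 + 12 − 20 = 5
  between P and O: 12 + 17 − 23 = 6
Cheapest insertion is between A and P, adding 5.
New total = 126 + 5 = 131.

+5 blocks — insert Z between A and P.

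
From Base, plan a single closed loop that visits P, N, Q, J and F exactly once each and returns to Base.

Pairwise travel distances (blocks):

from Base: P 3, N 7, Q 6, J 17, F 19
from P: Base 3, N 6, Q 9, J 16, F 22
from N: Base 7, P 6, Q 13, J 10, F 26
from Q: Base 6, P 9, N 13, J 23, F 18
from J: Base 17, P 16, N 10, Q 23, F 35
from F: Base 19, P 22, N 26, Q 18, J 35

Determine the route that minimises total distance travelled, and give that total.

With 5 stops there are 5!/2 = 60 distinct round trips (a route and its reverse cost the same).
Base → P → N → Q → J → F → Base: 3+6+13+23+35+19 = 99
Base → P → N → Q → F → J → Base: 3+6+13+18+35+17 = 92
Base → P → N → J → Q → F → Base: 3+6+10+23+18+19 = 79
Base → P → N → J → F → Q → Base: 3+6+10+35+18+6 = 78
Base → P → N → F → Q → J → Base: 3+6+26+18+23+17 = 93
Base → P → N → F → J → Q → Base: 3+6+26+35+23+6 = 99
Base → P → Q → N → J → F → Base: 3+9+13+10+35+19 = 89
Base → P → Q → N → F → J → Base: 3+9+13+26+35+17 = 103
Base → P → Q → J → N → F → Base: 3+9+23+10+26+19 = 90
Base → P → Q → J → F → N → Base: 3+9+23+35+26+7 = 103
Base → P → Q → F → N → J → Base: 3+9+18+26+10+17 = 83
Base → P → Q → F → J → N → Base: 3+9+18+35+10+7 = 82
Base → P → J → N → Q → F → Base: 3+16+10+13+18+19 = 79
Base → P → J → N → F → Q → Base: 3+16+10+26+18+6 = 79
… (46 more)
The minimum is 78.
One optimal route: Base → P → N → J → F → Q → Base (or its reverse).

78 blocks — the shortest possible round trip.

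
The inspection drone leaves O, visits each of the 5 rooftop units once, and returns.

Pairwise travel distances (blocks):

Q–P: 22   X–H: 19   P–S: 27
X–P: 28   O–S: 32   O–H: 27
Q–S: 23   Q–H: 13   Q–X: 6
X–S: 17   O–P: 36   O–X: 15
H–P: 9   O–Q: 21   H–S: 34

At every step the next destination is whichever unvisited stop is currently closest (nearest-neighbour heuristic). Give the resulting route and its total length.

Nearest-neighbour total = 102 blocks; route O → X → Q → H → P → S → O.

At O the remaining stops are X 15, Q 21, H 27, S 32, P 36; go to X.
At X the remaining stops are Q 6, S 17, H 19, P 28; go to Q.
At Q the remaining stops are H 13, P 22, S 23; go to H.
At H the remaining stops are P 9, S 34; go to P.
At P the remaining stops are S 27; go to S.
Return S→O: 32.
Total = 15 + 6 + 13 + 9 + 27 + 32 = 102.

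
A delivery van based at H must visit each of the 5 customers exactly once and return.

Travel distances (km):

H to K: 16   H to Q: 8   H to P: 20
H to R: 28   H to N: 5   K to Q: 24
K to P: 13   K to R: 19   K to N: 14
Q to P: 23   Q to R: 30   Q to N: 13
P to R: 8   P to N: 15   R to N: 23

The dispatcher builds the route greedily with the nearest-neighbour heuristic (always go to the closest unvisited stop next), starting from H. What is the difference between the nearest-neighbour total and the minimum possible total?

The nearest-neighbour route is 7 km longer than optimal.

From H: N=5, Q=8, K=16, P=20, R=28 → choose N (5).
From N: Q=13, K=14, P=15, R=23 → choose Q (13).
From Q: P=23, K=24, R=30 → choose P (23).
From P: R=8, K=13 → choose R (8).
From R: K=19 → choose K (19).
NN route H → N → Q → P → R → K → H costs 84.
Optimal: H → Q → P → R → K → N → H costs 77 (by enumerating all 60 distinct tours).
Excess = 84 − 77 = 7.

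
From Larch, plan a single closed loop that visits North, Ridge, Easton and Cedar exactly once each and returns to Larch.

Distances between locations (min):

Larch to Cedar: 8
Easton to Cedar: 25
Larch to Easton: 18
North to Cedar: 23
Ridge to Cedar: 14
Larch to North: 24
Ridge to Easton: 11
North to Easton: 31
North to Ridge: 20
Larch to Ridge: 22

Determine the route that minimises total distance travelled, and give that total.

Minimum total distance: 80 min.

There are 12 distinct closed tours to check (reversals are equivalent).
Larch → North → Ridge → Easton → Cedar → Larch: 24+20+11+25+8 = 88
Larch → North → Ridge → Cedar → Easton → Larch: 24+20+14+25+18 = 101
Larch → North → Easton → Ridge → Cedar → Larch: 24+31+11+14+8 = 88
Larch → North → Easton → Cedar → Ridge → Larch: 24+31+25+14+22 = 116
Larch → North → Cedar → Ridge → Easton → Larch: 24+23+14+11+18 = 90
Larch → North → Cedar → Easton → Ridge → Larch: 24+23+25+11+22 = 105
Larch → Ridge → North → Easton → Cedar → Larch: 22+20+31+25+8 = 106
Larch → Ridge → North → Cedar → Easton → Larch: 22+20+23+25+18 = 108
Larch → Ridge → Easton → North → Cedar → Larch: 22+11+31+23+8 = 95
Larch → Ridge → Cedar → North → Easton → Larch: 22+14+23+31+18 = 108
Larch → Easton → North → Ridge → Cedar → Larch: 18+31+20+14+8 = 91
Larch → Easton → Ridge → North → Cedar → Larch: 18+11+20+23+8 = 80
The minimum is 80.
One optimal route: Larch → Easton → Ridge → North → Cedar → Larch (or its reverse).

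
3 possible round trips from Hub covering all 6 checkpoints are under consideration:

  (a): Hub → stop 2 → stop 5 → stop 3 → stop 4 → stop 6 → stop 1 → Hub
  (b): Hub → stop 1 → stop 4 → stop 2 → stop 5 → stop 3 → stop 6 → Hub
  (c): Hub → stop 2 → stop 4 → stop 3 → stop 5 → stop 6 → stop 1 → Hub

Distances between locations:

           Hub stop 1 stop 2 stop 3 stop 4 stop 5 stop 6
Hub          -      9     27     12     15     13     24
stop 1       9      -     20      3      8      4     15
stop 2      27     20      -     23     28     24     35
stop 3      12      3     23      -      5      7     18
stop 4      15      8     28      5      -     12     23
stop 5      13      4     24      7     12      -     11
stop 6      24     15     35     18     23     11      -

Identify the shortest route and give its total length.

(a): 27 + 24 + 7 + 5 + 23 + 15 + 9 = 110
(b): 9 + 8 + 28 + 24 + 7 + 18 + 24 = 118
(c): 27 + 28 + 5 + 7 + 11 + 15 + 9 = 102

Shortest is (c), total 102.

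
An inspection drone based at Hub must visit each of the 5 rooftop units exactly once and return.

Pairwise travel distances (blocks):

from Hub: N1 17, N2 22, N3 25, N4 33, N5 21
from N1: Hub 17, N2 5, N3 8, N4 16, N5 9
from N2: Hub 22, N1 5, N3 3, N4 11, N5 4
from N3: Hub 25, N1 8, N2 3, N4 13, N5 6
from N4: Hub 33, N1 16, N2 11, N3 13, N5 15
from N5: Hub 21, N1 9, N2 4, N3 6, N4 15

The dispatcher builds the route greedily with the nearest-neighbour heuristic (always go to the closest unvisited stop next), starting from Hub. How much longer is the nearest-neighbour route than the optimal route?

Hub: N1=17, N5=21, N2=22, N3=25, N4=33 ⇒ N1
N1: N2=5, N3=8, N5=9, N4=16 ⇒ N2
N2: N3=3, N5=4, N4=11 ⇒ N3
N3: N5=6, N4=13 ⇒ N5
N5: N4=15 ⇒ N4
NN route Hub → N1 → N2 → N3 → N5 → N4 → Hub costs 79.
Optimal: Hub → N1 → N2 → N4 → N3 → N5 → Hub costs 73 (by enumerating all 60 distinct tours).
Excess = 79 − 73 = 6.

The nearest-neighbour route is 6 blocks longer than optimal.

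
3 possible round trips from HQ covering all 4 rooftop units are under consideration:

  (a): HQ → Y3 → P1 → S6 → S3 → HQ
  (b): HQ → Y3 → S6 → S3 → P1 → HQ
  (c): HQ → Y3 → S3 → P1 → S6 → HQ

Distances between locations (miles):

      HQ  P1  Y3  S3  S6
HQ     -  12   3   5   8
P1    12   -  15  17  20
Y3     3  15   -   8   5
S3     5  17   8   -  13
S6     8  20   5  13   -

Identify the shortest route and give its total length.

(a): 3 + 15 + 20 + 13 + 5 = 56
(b): 3 + 5 + 13 + 17 + 12 = 50
(c): 3 + 8 + 17 + 20 + 8 = 56

Shortest is (b), total 50 miles.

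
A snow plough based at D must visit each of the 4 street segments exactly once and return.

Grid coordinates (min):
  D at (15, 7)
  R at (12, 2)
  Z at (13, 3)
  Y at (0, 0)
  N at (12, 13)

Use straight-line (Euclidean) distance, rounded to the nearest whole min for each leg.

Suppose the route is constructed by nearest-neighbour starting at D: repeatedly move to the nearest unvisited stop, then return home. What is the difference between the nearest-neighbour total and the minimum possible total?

Excess over optimum: 9 min.

From D: Z=4, R=6, N=7, Y=17 → choose Z (4).
From Z: R=1, N=10, Y=13 → choose R (1).
From R: N=11, Y=12 → choose N (11).
From N: Y=18 → choose Y (18).
NN route D → Z → R → N → Y → D costs 51.
Optimal: D → Z → R → Y → N → D costs 42 (by enumerating all 12 distinct tours).
Excess = 51 − 42 = 9.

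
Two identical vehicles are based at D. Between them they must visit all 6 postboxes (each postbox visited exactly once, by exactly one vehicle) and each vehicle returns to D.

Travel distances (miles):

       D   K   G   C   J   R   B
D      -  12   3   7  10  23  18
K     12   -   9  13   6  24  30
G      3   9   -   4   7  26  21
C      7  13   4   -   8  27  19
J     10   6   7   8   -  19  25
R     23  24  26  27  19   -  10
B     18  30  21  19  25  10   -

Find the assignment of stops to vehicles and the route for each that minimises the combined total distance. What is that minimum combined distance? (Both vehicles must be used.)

Check every non-empty split of the stops between the two vehicles; for each half take its own optimal tour:
  {K} + {G, C, J, R, B}: 24 + 62 = 86
  {G} + {K, C, J, R, B}: 6 + 73 = 79
  {K, G} + {C, J, R, B}: 24 + 62 = 86
  {C} + {K, G, J, R, B}: 14 + 65 = 79
  {K, C} + {G, J, R, B}: 32 + 57 = 89
  {G, C} + {K, J, R, B}: 14 + 65 = 79
  … (31 splits in total)
Best: vehicle 1 D → G → D = 6; vehicle 2 D → K → J → R → B → C → D = 73; combined 79.

79 miles — the smallest possible combined total.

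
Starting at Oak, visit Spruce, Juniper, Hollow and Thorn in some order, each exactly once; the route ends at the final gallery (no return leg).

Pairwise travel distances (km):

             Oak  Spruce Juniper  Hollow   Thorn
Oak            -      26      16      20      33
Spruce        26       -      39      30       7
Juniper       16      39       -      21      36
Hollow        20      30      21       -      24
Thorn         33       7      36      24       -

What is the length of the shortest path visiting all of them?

68 km — the minimum one-way total.

There are 4! = 24 possible orderings.
Oak → Spruce → Juniper → Hollow → Thorn: 26+39+21+24 = 110
Oak → Spruce → Juniper → Thorn → Hollow: 26+39+36+24 = 125
Oak → Spruce → Hollow → Juniper → Thorn: 26+30+21+36 = 113
Oak → Spruce → Hollow → Thorn → Juniper: 26+30+24+36 = 116
Oak → Spruce → Thorn → Juniper → Hollow: 26+7+36+21 = 90
Oak → Spruce → Thorn → Hollow → Juniper: 26+7+24+21 = 78
Oak → Juniper → Spruce → Hollow → Thorn: 16+39+30+24 = 109
Oak → Juniper → Spruce → Thorn → Hollow: 16+39+7+24 = 86
Oak → Juniper → Hollow → Spruce → Thorn: 16+21+30+7 = 74
Oak → Juniper → Hollow → Thorn → Spruce: 16+21+24+7 = 68
Oak → Juniper → Thorn → Spruce → Hollow: 16+36+7+30 = 89
Oak → Juniper → Thorn → Hollow → Spruce: 16+36+24+30 = 106
Oak → Hollow → Spruce → Juniper → Thorn: 20+30+39+36 = 125
Oak → Hollow → Spruce → Thorn → Juniper: 20+30+7+36 = 93
… (10 more)
The minimum is 68.
One shortest path: Oak → Juniper → Hollow → Thorn → Spruce.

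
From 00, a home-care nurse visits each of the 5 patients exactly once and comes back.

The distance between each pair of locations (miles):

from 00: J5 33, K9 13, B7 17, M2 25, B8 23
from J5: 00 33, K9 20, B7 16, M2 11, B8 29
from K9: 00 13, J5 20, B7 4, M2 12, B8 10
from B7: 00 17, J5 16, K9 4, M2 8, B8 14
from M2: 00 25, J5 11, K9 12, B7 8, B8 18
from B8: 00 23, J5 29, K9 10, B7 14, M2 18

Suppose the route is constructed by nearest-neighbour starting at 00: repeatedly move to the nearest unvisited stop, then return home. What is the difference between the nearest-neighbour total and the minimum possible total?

The nearest-neighbour route is 3 miles longer than optimal.

00: K9=13, B7=17, B8=23, M2=25, J5=33 ⇒ K9
K9: B7=4, B8=10, M2=12, J5=20 ⇒ B7
B7: M2=8, B8=14, J5=16 ⇒ M2
M2: J5=11, B8=18 ⇒ J5
J5: B8=29 ⇒ B8
NN route 00 → K9 → B7 → M2 → J5 → B8 → 00 costs 88.
Optimal: 00 → K9 → B7 → J5 → M2 → B8 → 00 costs 85 (by enumerating all 60 distinct tours).
Excess = 88 − 85 = 3.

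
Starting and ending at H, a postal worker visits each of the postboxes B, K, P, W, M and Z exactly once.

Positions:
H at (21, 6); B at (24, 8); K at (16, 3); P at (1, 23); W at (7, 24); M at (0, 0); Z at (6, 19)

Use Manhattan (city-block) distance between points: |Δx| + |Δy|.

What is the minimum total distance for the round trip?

There are 360 distinct closed tours to check (reversals are equivalent).
H-B-K-P-W-M-Z-H: 5+13+35+7+31+25+28 = 144
H-B-K-P-W-Z-M-H: 5+13+35+7+6+25+27 = 118
H-B-K-P-M-W-Z-H: 5+13+35+24+31+6+28 = 142
H-B-K-P-M-Z-W-H: 5+13+35+24+25+6+32 = 140
H-B-K-P-Z-W-M-H: 5+13+35+9+6+31+27 = 126
H-B-K-P-Z-M-W-H: 5+13+35+9+25+31+32 = 150
H-B-K-W-P-M-Z-H: 5+13+30+7+24+25+28 = 132
H-B-K-W-P-Z-M-H: 5+13+30+7+9+25+27 = 116
… (352 more)
H-B-Z-W-P-M-K-H: 5+29+6+7+24+19+8 = 98  ← best
The minimum is 98.
One optimal route: H → B → Z → W → P → M → K → H (or its reverse).

Shortest round trip = 98.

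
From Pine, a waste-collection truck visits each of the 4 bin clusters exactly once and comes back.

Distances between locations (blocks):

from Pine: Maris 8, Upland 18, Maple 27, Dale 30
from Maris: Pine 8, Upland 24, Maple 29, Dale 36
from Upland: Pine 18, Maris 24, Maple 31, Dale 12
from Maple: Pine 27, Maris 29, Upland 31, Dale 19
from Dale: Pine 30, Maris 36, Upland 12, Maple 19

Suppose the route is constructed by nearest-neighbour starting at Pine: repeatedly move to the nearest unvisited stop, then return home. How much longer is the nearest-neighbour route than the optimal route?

Pine: Maris=8, Upland=18, Maple=27, Dale=30 ⇒ Maris
Maris: Upland=24, Maple=29, Dale=36 ⇒ Upland
Upland: Dale=12, Maple=31 ⇒ Dale
Dale: Maple=19 ⇒ Maple
NN route Pine → Maris → Upland → Dale → Maple → Pine costs 90.
Optimal: Pine → Maris → Maple → Dale → Upland → Pine costs 86 (by enumerating all 12 distinct tours).
Excess = 90 − 86 = 4.

4 blocks longer than the optimal tour.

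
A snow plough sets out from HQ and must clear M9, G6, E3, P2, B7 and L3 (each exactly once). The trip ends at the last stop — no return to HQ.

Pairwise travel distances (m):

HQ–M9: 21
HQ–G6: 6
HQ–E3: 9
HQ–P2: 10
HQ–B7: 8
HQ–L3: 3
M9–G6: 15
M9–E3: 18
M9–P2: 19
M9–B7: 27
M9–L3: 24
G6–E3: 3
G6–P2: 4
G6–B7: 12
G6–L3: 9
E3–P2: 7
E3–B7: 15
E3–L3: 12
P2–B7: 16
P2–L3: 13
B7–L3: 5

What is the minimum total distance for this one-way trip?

49 m — the minimum one-way total.

There are 6! = 720 possible orderings.
HQ → M9 → G6 → E3 → P2 → B7 → L3: 21+15+3+7+16+5 = 67
HQ → M9 → G6 → E3 → P2 → L3 → B7: 21+15+3+7+13+5 = 64
HQ → M9 → G6 → E3 → B7 → P2 → L3: 21+15+3+15+16+13 = 83
HQ → M9 → G6 → E3 → B7 → L3 → P2: 21+15+3+15+5+13 = 72
HQ → M9 → G6 → E3 → L3 → P2 → B7: 21+15+3+12+13+16 = 80
HQ → M9 → G6 → E3 → L3 → B7 → P2: 21+15+3+12+5+16 = 72
HQ → M9 → G6 → P2 → E3 → B7 → L3: 21+15+4+7+15+5 = 67
HQ → M9 → G6 → P2 → E3 → L3 → B7: 21+15+4+7+12+5 = 64
… (712 more)
HQ → L3 → B7 → G6 → E3 → P2 → M9: 3+5+12+3+7+19 = 49  ← best
The minimum is 49.
One shortest path: HQ → L3 → B7 → G6 → E3 → P2 → M9.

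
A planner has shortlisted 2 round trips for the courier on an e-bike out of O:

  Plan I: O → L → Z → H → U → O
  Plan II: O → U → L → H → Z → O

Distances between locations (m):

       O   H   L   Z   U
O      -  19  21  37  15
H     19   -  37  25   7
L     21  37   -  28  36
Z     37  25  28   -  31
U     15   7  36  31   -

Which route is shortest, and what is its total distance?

Shortest is Plan I, total 96 m.

Plan I: 21 + 28 + 25 + 7 + 15 = 96
Plan II: 15 + 36 + 37 + 25 + 37 = 150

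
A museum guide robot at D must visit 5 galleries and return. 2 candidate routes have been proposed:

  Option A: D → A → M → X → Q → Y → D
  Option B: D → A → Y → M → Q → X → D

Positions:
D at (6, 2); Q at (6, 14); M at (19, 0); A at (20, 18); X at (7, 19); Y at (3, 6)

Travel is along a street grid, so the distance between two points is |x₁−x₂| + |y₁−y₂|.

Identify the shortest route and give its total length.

Option A: 30 + 19 + 31 + 6 + 11 + 7 = 104
Option B: 30 + 29 + 22 + 27 + 6 + 18 = 132

Shortest is Option A, total 104.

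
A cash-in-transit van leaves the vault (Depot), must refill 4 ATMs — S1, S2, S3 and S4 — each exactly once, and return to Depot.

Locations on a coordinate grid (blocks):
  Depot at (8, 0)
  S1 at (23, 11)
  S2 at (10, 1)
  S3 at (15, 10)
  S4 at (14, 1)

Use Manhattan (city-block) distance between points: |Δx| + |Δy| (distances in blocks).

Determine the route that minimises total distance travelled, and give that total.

With 4 stops there are 4!/2 = 12 distinct round trips (a route and its reverse cost the same).
Depot-S1-S2-S3-S4-Depot: 26+23+14+10+7 = 80
Depot-S1-S2-S4-S3-Depot: 26+23+4+10+17 = 80
Depot-S1-S3-S2-S4-Depot: 26+9+14+4+7 = 60
Depot-S1-S3-S4-S2-Depot: 26+9+10+4+3 = 52
Depot-S1-S4-S2-S3-Depot: 26+19+4+14+17 = 80
Depot-S1-S4-S3-S2-Depot: 26+19+10+14+3 = 72
Depot-S2-S1-S3-S4-Depot: 3+23+9+10+7 = 52
Depot-S2-S1-S4-S3-Depot: 3+23+19+10+17 = 72
Depot-S2-S3-S1-S4-Depot: 3+14+9+19+7 = 52
Depot-S2-S4-S1-S3-Depot: 3+4+19+9+17 = 52
Depot-S3-S1-S2-S4-Depot: 17+9+23+4+7 = 60
Depot-S3-S2-S1-S4-Depot: 17+14+23+19+7 = 80
The minimum is 52.
One optimal route: Depot → S1 → S3 → S4 → S2 → Depot (or its reverse).

Shortest round trip = 52 blocks.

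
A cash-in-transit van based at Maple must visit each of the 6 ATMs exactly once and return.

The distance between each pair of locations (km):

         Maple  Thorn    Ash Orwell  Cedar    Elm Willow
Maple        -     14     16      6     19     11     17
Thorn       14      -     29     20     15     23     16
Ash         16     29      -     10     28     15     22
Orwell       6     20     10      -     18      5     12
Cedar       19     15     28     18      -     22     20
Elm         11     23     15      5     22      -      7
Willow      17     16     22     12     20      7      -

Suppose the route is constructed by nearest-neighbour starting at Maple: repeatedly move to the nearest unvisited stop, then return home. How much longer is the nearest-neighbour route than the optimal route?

Maple: Orwell=6, Elm=11, Thorn=14, Ash=16, Willow=17, Cedar=19 ⇒ Orwell
Orwell: Elm=5, Ash=10, Willow=12, Cedar=18, Thorn=20 ⇒ Elm
Elm: Willow=7, Ash=15, Cedar=22, Thorn=23 ⇒ Willow
Willow: Thorn=16, Cedar=20, Ash=22 ⇒ Thorn
Thorn: Cedar=15, Ash=29 ⇒ Cedar
Cedar: Ash=28 ⇒ Ash
NN route Maple → Orwell → Elm → Willow → Thorn → Cedar → Ash → Maple costs 93.
Optimal: Maple → Thorn → Cedar → Willow → Elm → Ash → Orwell → Maple costs 87 (by enumerating all 360 distinct tours).
Excess = 93 − 87 = 6.

6 km longer than the optimal tour.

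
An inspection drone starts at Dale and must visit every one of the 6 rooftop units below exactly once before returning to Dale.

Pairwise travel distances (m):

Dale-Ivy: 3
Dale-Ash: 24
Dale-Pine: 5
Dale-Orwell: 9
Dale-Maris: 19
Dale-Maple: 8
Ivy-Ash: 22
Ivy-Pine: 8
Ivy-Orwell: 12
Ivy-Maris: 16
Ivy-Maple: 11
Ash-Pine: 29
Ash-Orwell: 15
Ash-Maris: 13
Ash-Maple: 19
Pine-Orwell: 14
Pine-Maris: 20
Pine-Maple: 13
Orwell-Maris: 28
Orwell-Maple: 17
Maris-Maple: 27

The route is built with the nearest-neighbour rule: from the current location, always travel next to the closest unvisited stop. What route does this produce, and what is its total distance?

At Dale the remaining stops are Ivy 3, Pine 5, Maple 8, Orwell 9, Maris 19, Ash 24; go to Ivy.
At Ivy the remaining stops are Pine 8, Maple 11, Orwell 12, Maris 16, Ash 22; go to Pine.
At Pine the remaining stops are Maple 13, Orwell 14, Maris 20, Ash 29; go to Maple.
At Maple the remaining stops are Orwell 17, Ash 19, Maris 27; go to Orwell.
At Orwell the remaining stops are Ash 15, Maris 28; go to Ash.
At Ash the remaining stops are Maris 13; go to Maris.
Return Maris→Dale: 19.
Total = 3 + 8 + 13 + 17 + 15 + 13 + 19 = 88.

Nearest-neighbour total = 88 m; route Dale → Ivy → Pine → Maple → Orwell → Ash → Maris → Dale.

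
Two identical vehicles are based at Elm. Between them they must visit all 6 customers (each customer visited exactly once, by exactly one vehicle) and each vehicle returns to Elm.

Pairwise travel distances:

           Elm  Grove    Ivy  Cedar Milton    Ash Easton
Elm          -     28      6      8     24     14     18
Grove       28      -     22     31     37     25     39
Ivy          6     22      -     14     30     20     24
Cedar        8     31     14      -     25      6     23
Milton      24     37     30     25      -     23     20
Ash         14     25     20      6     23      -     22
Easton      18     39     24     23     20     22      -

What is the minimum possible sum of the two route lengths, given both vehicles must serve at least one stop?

126 — the smallest possible combined total.

Check every non-empty split of the stops between the two vehicles; for each half take its own optimal tour:
  {Grove} + {Ivy, Cedar, Milton, Ash, Easton}: 56 + 87 = 143
  {Ivy} + {Grove, Cedar, Milton, Ash, Easton}: 12 + 114 = 126
  {Grove, Ivy} + {Cedar, Milton, Ash, Easton}: 56 + 75 = 131
  {Cedar} + {Grove, Ivy, Milton, Ash, Easton}: 16 + 114 = 130
  {Grove, Cedar} + {Ivy, Milton, Ash, Easton}: 67 + 87 = 154
  {Ivy, Cedar} + {Grove, Milton, Ash, Easton}: 28 + 114 = 142
  … (31 splits in total)
Best: vehicle 1 Elm → Ivy → Elm = 12; vehicle 2 Elm → Cedar → Ash → Grove → Milton → Easton → Elm = 114; combined 126.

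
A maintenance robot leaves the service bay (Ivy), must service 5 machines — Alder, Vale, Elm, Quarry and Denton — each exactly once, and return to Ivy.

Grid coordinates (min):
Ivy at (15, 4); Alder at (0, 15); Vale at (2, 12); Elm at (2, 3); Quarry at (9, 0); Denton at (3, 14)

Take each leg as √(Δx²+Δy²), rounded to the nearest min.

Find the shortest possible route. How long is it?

47 min — the shortest possible round trip.

Ivy → Alder → Vale → Elm → Quarry → Denton → Ivy: 19+4+9+8+15+16 = 71
Ivy → Alder → Vale → Elm → Denton → Quarry → Ivy: 19+4+9+11+15+7 = 65
Ivy → Alder → Vale → Quarry → Elm → Denton → Ivy: 19+4+14+8+11+16 = 72
Ivy → Alder → Vale → Quarry → Denton → Elm → Ivy: 19+4+14+15+11+13 = 76
Ivy → Alder → Vale → Denton → Elm → Quarry → Ivy: 19+4+2+11+8+7 = 51
Ivy → Alder → Vale → Denton → Quarry → Elm → Ivy: 19+4+2+15+8+13 = 61
Ivy → Alder → Elm → Vale → Quarry → Denton → Ivy: 19+12+9+14+15+16 = 85
Ivy → Alder → Elm → Vale → Denton → Quarry → Ivy: 19+12+9+2+15+7 = 64
Ivy → Alder → Elm → Quarry → Vale → Denton → Ivy: 19+12+8+14+2+16 = 71
Ivy → Alder → Elm → Quarry → Denton → Vale → Ivy: 19+12+8+15+2+15 = 71
Ivy → Alder → Elm → Denton → Vale → Quarry → Ivy: 19+12+11+2+14+7 = 65
Ivy → Alder → Elm → Denton → Quarry → Vale → Ivy: 19+12+11+15+14+15 = 86
Ivy → Alder → Quarry → Vale → Elm → Denton → Ivy: 19+17+14+9+11+16 = 86
Ivy → Alder → Quarry → Vale → Denton → Elm → Ivy: 19+17+14+2+11+13 = 76
… (46 more)
Ivy → Vale → Denton → Alder → Elm → Quarry → Ivy: 15+2+3+12+8+7 = 47  ← best
The minimum is 47.
One optimal route: Ivy → Vale → Denton → Alder → Elm → Quarry → Ivy (or its reverse).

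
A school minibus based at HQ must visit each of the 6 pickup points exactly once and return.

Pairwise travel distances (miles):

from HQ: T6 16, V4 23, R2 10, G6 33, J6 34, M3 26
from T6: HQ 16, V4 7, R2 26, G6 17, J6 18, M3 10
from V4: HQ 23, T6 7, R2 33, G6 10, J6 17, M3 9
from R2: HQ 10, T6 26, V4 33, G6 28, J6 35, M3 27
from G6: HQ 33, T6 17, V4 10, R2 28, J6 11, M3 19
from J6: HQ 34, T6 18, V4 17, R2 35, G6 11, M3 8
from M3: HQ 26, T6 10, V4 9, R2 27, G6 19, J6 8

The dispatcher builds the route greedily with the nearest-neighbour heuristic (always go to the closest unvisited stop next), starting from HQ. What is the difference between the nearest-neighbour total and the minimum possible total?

HQ: R2=10, T6=16, V4=23, M3=26, G6=33, J6=34 ⇒ R2
R2: T6=26, M3=27, G6=28, V4=33, J6=35 ⇒ T6
T6: V4=7, M3=10, G6=17, J6=18 ⇒ V4
V4: M3=9, G6=10, J6=17 ⇒ M3
M3: J6=8, G6=19 ⇒ J6
J6: G6=11 ⇒ G6
NN route HQ → R2 → T6 → V4 → M3 → J6 → G6 → HQ costs 104.
Optimal: HQ → T6 → V4 → G6 → J6 → M3 → R2 → HQ costs 89 (by enumerating all 360 distinct tours).
Excess = 104 − 89 = 15.

The nearest-neighbour route is 15 miles longer than optimal.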